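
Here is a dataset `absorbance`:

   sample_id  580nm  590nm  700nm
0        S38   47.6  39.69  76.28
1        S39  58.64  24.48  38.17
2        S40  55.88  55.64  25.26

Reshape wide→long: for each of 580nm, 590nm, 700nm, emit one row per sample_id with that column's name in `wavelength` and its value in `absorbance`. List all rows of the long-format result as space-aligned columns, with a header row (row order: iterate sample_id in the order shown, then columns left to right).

Each (sample_id, column) pair becomes one row: 3 × 3 = 9 rows.
For example, (S38, 580nm) → absorbance=47.6.

sample_id  wavelength  absorbance
S38        580nm       47.6      
S38        590nm       39.69     
S38        700nm       76.28     
S39        580nm       58.64     
S39        590nm       24.48     
S39        700nm       38.17     
S40        580nm       55.88     
S40        590nm       55.64     
S40        700nm       25.26     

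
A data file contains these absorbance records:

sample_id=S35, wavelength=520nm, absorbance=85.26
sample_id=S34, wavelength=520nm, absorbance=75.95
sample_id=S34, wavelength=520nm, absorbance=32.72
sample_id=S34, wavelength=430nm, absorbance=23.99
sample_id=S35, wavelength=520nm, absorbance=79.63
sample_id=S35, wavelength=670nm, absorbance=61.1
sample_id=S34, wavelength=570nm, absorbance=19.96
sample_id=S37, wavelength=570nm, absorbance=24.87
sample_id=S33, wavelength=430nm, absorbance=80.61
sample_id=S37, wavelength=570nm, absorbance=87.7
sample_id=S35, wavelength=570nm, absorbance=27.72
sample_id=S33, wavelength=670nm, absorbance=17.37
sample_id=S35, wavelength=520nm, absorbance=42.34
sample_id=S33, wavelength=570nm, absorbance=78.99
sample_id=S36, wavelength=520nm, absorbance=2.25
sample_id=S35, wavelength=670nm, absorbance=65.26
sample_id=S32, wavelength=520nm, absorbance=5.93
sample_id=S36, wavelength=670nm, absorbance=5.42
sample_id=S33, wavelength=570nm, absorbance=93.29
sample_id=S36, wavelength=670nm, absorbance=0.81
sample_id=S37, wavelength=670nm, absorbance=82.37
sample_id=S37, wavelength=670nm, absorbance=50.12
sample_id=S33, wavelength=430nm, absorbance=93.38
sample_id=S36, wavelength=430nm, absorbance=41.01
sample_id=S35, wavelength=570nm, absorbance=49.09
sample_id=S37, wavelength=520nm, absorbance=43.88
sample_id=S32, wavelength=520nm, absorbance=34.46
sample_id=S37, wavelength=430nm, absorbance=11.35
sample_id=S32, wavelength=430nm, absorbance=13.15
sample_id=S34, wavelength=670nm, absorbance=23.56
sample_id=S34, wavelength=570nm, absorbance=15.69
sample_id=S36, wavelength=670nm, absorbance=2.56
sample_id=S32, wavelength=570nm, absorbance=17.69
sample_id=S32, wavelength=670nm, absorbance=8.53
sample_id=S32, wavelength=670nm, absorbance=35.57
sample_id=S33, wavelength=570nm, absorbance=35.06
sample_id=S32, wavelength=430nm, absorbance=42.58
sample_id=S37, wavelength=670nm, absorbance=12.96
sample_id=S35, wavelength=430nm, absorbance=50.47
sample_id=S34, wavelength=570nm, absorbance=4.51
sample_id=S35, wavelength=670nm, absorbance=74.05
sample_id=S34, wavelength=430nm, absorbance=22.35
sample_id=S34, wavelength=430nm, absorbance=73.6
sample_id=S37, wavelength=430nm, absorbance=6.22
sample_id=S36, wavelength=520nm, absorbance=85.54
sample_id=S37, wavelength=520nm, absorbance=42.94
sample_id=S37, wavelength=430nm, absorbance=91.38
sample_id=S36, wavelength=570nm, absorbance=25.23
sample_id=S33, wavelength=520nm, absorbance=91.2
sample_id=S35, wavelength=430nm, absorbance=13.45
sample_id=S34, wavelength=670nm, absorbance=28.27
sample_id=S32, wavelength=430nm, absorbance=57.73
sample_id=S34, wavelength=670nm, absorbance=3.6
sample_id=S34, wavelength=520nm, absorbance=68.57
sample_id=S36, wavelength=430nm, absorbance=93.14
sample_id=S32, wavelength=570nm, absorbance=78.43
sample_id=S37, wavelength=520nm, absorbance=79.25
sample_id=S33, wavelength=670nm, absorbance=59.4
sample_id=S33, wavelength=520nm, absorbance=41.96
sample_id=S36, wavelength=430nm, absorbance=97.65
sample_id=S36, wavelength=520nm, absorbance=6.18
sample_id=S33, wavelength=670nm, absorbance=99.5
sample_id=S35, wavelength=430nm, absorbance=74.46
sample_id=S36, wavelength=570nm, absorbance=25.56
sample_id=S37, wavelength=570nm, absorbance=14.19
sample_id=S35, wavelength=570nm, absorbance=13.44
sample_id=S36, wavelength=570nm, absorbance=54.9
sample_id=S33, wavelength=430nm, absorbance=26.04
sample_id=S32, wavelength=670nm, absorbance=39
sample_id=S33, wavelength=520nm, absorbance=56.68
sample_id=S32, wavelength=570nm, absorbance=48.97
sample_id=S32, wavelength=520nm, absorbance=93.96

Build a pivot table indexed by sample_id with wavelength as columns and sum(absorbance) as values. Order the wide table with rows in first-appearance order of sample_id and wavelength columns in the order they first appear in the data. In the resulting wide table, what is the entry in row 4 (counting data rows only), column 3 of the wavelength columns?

With rows in first-appearance order of sample_id, row 4 is sample_id=S33. wavelength columns in first-appearance order: 520nm, 430nm, 670nm, 570nm; column 3 is 670nm.
Long rows with sample_id=S33, wavelength=670nm: 17.37 + 59.4 + 99.5 = 176.27.

176.27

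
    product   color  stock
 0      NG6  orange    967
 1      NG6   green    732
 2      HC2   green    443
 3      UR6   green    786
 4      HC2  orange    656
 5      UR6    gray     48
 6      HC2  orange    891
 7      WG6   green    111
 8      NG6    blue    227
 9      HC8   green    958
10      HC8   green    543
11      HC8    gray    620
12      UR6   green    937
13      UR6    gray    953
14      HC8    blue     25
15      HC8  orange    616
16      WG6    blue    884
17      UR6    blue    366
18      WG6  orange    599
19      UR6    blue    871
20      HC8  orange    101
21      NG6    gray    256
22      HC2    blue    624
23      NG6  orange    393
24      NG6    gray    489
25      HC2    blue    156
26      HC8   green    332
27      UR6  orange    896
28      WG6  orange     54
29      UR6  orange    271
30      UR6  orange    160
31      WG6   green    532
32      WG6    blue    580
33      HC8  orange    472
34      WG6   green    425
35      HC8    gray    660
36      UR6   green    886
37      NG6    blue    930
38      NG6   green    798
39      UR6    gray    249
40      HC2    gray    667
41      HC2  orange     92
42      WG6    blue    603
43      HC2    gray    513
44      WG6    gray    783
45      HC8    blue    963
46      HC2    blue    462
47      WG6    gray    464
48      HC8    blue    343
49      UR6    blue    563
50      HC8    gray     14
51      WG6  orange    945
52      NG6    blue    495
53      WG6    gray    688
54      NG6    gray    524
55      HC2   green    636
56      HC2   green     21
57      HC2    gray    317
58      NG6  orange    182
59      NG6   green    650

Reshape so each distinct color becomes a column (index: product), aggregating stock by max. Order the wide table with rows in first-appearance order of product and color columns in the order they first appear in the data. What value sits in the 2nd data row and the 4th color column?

With rows in first-appearance order of product, row 2 is product=HC2. color columns in first-appearance order: orange, green, gray, blue; column 4 is blue.
Long rows with product=HC2, color=blue: max(624, 156, 462) = 624.

624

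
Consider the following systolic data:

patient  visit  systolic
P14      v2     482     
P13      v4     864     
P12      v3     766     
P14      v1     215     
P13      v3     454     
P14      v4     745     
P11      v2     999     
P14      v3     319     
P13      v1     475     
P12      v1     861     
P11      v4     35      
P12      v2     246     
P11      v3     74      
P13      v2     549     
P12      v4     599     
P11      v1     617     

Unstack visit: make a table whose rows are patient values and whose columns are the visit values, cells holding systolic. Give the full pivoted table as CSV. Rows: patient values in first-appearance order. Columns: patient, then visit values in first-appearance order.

Columns: patient plus the 4 distinct visit values (v2, v4, v3, v1).
For example, row P14 column v2 takes systolic=482 from the long row (P14, v2).

patient,v2,v4,v3,v1
P14,482,745,319,215
P13,549,864,454,475
P12,246,599,766,861
P11,999,35,74,617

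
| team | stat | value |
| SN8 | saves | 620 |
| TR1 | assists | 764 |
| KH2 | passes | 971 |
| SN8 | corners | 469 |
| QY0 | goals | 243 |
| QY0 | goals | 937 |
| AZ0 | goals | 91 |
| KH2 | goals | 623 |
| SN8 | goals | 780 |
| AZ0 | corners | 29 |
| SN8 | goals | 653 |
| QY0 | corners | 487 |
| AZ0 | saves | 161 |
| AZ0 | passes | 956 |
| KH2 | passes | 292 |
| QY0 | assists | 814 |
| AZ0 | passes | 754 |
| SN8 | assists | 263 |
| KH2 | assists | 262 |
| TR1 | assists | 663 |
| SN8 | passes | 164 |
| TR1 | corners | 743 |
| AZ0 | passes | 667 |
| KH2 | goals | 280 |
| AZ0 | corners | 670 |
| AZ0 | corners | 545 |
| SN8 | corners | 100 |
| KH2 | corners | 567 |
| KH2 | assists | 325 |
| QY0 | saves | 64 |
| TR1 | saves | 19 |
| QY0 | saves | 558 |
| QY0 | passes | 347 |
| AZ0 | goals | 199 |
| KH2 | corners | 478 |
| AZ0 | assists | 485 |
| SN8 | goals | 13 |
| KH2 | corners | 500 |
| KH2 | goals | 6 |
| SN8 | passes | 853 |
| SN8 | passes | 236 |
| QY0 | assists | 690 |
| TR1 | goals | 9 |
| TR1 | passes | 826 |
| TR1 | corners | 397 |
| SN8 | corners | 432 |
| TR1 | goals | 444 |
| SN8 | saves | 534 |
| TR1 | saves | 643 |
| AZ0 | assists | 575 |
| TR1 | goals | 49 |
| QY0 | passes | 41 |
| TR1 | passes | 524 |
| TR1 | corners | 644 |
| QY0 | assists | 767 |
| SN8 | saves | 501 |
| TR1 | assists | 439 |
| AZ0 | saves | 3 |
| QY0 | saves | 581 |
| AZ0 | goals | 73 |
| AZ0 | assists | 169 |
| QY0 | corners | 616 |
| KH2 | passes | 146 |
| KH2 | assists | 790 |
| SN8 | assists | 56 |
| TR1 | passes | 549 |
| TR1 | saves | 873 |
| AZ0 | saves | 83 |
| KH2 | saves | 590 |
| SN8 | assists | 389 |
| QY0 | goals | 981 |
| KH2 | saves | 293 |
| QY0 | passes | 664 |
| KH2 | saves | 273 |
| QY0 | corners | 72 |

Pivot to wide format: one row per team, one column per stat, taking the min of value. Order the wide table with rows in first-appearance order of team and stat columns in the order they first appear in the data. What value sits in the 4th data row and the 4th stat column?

With rows in first-appearance order of team, row 4 is team=QY0. stat columns in first-appearance order: saves, assists, passes, corners, goals; column 4 is corners.
Long rows with team=QY0, stat=corners: min(487, 616, 72) = 72.

72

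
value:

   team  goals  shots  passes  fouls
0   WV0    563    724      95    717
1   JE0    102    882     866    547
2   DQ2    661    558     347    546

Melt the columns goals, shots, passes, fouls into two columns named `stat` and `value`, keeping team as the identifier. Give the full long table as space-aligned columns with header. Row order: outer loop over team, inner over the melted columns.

team  stat    value
WV0   goals   563  
WV0   shots   724  
WV0   passes  95   
WV0   fouls   717  
JE0   goals   102  
JE0   shots   882  
JE0   passes  866  
JE0   fouls   547  
DQ2   goals   661  
DQ2   shots   558  
DQ2   passes  347  
DQ2   fouls   546  

Each (team, column) pair becomes one row: 3 × 4 = 12 rows.
For example, (WV0, goals) → value=563.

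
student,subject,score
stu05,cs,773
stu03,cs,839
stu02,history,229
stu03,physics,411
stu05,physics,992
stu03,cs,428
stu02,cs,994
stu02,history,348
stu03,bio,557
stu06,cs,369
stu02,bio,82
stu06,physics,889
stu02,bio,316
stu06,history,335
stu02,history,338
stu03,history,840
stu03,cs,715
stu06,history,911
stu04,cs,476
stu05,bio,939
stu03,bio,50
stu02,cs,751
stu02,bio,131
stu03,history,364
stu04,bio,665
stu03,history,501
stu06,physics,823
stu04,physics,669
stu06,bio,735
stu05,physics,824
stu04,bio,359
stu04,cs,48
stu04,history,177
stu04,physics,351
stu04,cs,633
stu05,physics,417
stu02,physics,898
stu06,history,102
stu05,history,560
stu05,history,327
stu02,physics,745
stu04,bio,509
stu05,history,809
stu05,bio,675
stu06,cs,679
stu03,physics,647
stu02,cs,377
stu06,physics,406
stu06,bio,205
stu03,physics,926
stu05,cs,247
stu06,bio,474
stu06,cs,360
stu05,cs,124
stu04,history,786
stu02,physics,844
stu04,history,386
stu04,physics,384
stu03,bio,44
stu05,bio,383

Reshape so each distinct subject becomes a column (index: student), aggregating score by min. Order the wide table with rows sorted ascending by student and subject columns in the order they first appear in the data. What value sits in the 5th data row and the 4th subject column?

With rows sorted ascending by student, row 5 is student=stu06. subject columns in first-appearance order: cs, history, physics, bio; column 4 is bio.
Long rows with student=stu06, subject=bio: min(735, 205, 474) = 205.

205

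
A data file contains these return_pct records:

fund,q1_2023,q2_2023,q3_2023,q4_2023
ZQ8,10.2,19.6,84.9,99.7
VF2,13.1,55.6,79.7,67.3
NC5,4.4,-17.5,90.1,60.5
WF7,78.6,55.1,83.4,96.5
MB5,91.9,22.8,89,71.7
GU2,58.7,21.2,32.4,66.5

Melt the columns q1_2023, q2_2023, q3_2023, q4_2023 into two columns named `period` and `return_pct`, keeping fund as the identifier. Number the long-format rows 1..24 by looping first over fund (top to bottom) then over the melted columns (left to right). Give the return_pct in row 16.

24 rows total (6 × 4). Row 16: index ⌊(16-1)/4⌋ = 3 into fund → WF7; (16-1) mod 4 = 3 into the melted columns → q4_2023.
So row 16 is (WF7, q4_2023, 96.5); return_pct = 96.5.

96.5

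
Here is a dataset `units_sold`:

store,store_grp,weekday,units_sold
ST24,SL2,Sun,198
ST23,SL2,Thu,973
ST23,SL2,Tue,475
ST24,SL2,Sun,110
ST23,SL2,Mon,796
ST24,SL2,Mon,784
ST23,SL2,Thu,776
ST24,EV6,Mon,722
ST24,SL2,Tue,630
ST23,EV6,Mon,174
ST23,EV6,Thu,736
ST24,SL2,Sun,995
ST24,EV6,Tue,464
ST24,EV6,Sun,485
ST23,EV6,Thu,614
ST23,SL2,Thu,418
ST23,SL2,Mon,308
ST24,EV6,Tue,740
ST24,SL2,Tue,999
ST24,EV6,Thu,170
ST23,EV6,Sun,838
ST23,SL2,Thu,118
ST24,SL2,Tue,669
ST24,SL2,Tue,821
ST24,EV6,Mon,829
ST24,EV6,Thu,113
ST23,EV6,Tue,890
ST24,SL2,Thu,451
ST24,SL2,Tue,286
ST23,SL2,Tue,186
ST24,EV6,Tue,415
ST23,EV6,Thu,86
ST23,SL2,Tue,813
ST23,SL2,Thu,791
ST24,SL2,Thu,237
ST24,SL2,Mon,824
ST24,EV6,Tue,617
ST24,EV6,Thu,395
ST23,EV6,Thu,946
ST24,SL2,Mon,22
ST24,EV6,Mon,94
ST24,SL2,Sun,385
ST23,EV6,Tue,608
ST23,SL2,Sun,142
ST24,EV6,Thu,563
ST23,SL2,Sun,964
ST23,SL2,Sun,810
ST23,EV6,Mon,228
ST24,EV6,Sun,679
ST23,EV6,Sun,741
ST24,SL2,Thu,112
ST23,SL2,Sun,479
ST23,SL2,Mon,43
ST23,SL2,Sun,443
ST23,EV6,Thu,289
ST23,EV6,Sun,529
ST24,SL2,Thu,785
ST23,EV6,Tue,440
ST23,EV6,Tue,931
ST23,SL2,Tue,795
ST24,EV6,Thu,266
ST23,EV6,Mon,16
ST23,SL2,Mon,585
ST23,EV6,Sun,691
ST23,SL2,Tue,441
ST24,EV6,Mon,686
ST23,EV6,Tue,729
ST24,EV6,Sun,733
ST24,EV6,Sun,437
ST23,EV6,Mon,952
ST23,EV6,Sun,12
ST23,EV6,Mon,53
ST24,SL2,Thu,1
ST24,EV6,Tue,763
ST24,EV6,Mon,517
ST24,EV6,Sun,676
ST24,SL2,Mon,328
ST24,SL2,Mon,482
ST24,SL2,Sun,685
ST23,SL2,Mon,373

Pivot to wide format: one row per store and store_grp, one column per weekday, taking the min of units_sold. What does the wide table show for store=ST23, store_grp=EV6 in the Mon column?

16

Rows with store=ST23, store_grp=EV6 and weekday=Mon: units_sold values are 174, 228, 16, 952, 53.
min(174, 228, 16, 952, 53) = 16.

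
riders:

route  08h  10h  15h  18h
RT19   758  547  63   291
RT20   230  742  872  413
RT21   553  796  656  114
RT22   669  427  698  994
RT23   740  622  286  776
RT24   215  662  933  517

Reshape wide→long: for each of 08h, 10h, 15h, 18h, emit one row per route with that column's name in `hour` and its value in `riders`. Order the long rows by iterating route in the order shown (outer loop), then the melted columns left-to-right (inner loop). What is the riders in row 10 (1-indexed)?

24 rows total (6 × 4). Row 10: index ⌊(10-1)/4⌋ = 2 into route → RT21; (10-1) mod 4 = 1 into the melted columns → 10h.
So row 10 is (RT21, 10h, 796); riders = 796.

796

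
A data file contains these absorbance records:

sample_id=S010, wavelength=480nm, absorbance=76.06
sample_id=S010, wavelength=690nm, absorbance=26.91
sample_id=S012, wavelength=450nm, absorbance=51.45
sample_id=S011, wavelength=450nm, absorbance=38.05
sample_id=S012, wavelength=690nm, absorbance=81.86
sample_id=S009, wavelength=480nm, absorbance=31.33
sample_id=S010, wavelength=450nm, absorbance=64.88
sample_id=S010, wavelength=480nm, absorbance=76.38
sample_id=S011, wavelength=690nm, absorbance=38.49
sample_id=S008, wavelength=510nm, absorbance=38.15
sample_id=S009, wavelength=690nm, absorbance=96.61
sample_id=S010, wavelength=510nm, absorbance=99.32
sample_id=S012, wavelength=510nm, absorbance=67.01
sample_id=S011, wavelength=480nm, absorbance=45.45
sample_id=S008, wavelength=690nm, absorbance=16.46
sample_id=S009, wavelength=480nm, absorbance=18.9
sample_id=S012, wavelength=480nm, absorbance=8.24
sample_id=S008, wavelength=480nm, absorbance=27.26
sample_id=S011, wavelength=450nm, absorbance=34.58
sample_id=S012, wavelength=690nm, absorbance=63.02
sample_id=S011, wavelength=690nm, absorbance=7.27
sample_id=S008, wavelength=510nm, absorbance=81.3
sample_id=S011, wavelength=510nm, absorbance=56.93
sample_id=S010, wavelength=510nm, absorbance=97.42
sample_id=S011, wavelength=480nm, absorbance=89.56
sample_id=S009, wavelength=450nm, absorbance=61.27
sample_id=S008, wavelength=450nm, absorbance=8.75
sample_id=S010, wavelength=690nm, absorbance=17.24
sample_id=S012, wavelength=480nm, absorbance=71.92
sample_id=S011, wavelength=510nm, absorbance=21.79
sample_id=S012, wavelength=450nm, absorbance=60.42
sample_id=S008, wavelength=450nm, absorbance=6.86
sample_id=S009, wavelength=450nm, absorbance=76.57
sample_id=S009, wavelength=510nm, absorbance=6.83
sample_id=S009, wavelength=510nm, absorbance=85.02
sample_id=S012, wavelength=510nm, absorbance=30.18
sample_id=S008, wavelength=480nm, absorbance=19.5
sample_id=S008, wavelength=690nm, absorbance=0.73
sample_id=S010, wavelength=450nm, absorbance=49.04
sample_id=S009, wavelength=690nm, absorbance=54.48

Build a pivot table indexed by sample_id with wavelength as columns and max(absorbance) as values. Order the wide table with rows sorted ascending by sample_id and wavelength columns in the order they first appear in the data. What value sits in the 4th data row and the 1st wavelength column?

With rows sorted ascending by sample_id, row 4 is sample_id=S011. wavelength columns in first-appearance order: 480nm, 690nm, 450nm, 510nm; column 1 is 480nm.
Long rows with sample_id=S011, wavelength=480nm: max(45.45, 89.56) = 89.56.

89.56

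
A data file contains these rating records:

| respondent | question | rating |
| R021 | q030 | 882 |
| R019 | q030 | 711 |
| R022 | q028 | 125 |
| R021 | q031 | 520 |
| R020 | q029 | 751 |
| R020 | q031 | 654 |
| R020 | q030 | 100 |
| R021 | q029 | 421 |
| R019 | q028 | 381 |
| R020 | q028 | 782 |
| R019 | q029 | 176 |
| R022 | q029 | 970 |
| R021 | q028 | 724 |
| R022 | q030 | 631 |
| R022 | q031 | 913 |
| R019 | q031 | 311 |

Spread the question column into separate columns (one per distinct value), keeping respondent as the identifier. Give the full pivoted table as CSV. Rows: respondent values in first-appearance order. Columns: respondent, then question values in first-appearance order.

respondent,q030,q028,q031,q029
R021,882,724,520,421
R019,711,381,311,176
R022,631,125,913,970
R020,100,782,654,751

Columns: respondent plus the 4 distinct question values (q030, q028, q031, q029).
For example, row R021 column q030 takes rating=882 from the long row (R021, q030).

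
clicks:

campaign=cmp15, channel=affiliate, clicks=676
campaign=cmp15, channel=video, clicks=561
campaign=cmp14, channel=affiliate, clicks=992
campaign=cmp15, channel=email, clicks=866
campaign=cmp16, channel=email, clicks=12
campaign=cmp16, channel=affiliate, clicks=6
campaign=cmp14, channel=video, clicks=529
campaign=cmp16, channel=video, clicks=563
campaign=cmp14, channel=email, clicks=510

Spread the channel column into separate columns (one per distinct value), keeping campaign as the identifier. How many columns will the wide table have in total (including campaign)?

1 column for campaign plus 3 distinct channel values → 4 columns.

4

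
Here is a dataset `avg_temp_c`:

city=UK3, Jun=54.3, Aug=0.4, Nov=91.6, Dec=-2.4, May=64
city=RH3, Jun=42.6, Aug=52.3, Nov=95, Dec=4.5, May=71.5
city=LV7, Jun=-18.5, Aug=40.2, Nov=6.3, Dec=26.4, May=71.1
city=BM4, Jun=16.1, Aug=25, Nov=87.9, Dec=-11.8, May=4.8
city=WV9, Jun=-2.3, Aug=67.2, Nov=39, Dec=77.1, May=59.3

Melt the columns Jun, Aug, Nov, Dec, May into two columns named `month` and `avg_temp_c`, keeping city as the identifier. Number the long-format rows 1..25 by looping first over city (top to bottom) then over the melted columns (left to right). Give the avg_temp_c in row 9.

4.5

25 rows total (5 × 5). Row 9: index ⌊(9-1)/5⌋ = 1 into city → RH3; (9-1) mod 5 = 3 into the melted columns → Dec.
So row 9 is (RH3, Dec, 4.5); avg_temp_c = 4.5.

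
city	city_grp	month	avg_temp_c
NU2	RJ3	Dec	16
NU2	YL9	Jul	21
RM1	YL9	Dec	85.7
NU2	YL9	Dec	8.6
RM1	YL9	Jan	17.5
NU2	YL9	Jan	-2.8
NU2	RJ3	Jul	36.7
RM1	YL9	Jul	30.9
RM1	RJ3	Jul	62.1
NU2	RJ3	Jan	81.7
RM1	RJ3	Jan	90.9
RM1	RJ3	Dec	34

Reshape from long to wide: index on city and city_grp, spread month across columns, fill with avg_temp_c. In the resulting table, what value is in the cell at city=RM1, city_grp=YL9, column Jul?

30.9

Wide layout: rows indexed by city and city_grp, columns are the 3 distinct month values (Dec, Jul, Jan).
Cell (city=RM1, city_grp=YL9, month=Jul) draws from the long row where city=RM1, city_grp=YL9 and month=Jul, which has avg_temp_c=30.9.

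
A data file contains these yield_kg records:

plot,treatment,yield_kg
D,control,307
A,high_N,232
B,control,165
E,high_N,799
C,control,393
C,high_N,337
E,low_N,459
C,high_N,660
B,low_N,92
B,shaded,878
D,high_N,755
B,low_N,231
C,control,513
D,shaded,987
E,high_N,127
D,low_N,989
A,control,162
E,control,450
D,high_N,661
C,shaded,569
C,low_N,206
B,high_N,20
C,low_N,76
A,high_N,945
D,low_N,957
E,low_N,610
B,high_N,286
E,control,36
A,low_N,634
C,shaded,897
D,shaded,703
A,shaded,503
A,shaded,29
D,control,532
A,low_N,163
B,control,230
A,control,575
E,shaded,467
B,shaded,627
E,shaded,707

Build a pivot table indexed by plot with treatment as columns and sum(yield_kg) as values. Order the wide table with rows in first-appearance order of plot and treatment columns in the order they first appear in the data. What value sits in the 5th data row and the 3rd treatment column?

With rows in first-appearance order of plot, row 5 is plot=C. treatment columns in first-appearance order: control, high_N, low_N, shaded; column 3 is low_N.
Long rows with plot=C, treatment=low_N: 206 + 76 = 282.

282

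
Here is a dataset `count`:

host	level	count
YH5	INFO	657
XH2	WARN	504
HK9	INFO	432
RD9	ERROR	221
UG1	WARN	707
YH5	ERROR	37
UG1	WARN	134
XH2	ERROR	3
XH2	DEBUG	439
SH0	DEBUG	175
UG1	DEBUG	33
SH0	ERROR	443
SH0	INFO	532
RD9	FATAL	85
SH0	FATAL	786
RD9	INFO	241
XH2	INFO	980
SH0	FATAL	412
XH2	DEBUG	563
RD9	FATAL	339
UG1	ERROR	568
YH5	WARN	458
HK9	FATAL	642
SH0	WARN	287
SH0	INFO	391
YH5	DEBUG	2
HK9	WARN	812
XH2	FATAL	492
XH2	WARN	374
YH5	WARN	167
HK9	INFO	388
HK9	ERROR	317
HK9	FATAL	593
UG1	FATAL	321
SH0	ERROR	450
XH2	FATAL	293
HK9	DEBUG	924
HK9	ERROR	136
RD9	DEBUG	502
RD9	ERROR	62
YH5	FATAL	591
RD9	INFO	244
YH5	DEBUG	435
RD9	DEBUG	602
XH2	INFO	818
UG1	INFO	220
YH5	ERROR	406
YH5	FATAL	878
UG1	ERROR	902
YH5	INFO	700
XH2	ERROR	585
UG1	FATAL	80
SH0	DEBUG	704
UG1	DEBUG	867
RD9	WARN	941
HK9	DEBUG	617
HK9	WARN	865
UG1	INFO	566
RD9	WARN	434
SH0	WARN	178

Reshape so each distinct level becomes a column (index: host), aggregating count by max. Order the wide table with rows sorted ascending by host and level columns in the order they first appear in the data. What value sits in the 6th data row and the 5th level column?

878

With rows sorted ascending by host, row 6 is host=YH5. level columns in first-appearance order: INFO, WARN, ERROR, DEBUG, FATAL; column 5 is FATAL.
Long rows with host=YH5, level=FATAL: max(591, 878) = 878.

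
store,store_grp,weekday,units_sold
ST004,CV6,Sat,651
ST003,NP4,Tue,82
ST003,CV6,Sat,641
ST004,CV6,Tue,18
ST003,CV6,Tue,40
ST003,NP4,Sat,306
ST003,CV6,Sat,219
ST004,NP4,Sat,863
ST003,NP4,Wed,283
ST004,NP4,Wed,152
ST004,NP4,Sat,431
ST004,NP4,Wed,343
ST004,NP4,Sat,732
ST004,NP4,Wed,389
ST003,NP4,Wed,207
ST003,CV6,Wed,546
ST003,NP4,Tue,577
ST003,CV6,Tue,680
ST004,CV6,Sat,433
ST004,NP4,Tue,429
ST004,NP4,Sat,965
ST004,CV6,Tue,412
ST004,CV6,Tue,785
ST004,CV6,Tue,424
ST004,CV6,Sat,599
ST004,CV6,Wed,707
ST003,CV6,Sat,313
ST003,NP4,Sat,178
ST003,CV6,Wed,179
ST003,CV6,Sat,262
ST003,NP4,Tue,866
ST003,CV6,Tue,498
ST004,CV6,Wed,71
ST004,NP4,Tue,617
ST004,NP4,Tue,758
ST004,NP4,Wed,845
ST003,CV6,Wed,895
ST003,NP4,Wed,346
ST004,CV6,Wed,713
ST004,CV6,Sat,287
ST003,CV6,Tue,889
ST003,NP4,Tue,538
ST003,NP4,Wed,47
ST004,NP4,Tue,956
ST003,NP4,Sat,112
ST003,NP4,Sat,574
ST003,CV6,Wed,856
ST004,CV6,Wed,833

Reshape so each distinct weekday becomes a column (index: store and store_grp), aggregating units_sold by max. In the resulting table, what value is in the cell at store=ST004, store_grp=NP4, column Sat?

965

Rows with store=ST004, store_grp=NP4 and weekday=Sat: units_sold values are 863, 431, 732, 965.
max(863, 431, 732, 965) = 965.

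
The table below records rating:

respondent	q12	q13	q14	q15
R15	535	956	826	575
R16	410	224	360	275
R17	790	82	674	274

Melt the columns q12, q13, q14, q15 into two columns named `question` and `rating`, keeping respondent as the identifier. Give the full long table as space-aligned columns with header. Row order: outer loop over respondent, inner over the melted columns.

Each (respondent, column) pair becomes one row: 3 × 4 = 12 rows.
For example, (R15, q12) → rating=535.

respondent  question  rating
R15         q12       535   
R15         q13       956   
R15         q14       826   
R15         q15       575   
R16         q12       410   
R16         q13       224   
R16         q14       360   
R16         q15       275   
R17         q12       790   
R17         q13       82    
R17         q14       674   
R17         q15       274   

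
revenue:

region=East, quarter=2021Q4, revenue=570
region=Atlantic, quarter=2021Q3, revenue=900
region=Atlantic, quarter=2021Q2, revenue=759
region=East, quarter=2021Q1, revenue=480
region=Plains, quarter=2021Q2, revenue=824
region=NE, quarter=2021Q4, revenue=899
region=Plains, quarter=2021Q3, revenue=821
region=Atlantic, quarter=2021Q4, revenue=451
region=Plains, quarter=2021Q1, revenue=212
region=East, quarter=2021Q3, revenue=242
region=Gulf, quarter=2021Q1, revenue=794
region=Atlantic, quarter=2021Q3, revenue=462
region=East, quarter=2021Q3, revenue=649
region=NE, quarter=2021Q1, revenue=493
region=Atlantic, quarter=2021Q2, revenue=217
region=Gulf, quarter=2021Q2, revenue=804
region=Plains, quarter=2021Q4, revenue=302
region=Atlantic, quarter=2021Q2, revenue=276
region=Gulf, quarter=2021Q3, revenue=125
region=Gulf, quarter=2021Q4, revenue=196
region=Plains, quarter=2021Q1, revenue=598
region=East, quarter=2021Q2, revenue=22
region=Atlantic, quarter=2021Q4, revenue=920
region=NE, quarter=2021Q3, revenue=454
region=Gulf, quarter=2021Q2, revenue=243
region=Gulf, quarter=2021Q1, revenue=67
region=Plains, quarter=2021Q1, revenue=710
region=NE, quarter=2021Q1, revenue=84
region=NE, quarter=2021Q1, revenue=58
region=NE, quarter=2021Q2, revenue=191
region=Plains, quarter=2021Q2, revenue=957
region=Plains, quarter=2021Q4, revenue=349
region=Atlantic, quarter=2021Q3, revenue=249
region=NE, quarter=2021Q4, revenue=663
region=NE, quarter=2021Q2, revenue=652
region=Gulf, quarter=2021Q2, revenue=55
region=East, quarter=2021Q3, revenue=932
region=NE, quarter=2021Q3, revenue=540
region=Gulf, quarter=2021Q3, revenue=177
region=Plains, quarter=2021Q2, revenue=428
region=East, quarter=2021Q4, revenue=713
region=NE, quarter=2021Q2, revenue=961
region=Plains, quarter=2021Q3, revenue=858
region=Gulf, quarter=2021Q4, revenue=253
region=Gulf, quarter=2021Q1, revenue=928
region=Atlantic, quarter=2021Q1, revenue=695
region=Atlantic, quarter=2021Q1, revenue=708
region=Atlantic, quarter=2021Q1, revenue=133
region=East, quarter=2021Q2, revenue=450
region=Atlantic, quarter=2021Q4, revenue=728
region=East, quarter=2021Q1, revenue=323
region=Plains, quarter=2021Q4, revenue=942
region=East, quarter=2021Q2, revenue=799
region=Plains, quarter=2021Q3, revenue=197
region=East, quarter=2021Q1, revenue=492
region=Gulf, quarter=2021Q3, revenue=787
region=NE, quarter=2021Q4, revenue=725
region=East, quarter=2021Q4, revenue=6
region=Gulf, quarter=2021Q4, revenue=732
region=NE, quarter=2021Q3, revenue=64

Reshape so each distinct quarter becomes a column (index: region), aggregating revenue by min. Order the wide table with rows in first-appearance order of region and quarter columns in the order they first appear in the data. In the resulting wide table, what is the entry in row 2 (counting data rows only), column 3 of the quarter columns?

217

With rows in first-appearance order of region, row 2 is region=Atlantic. quarter columns in first-appearance order: 2021Q4, 2021Q3, 2021Q2, 2021Q1; column 3 is 2021Q2.
Long rows with region=Atlantic, quarter=2021Q2: min(759, 217, 276) = 217.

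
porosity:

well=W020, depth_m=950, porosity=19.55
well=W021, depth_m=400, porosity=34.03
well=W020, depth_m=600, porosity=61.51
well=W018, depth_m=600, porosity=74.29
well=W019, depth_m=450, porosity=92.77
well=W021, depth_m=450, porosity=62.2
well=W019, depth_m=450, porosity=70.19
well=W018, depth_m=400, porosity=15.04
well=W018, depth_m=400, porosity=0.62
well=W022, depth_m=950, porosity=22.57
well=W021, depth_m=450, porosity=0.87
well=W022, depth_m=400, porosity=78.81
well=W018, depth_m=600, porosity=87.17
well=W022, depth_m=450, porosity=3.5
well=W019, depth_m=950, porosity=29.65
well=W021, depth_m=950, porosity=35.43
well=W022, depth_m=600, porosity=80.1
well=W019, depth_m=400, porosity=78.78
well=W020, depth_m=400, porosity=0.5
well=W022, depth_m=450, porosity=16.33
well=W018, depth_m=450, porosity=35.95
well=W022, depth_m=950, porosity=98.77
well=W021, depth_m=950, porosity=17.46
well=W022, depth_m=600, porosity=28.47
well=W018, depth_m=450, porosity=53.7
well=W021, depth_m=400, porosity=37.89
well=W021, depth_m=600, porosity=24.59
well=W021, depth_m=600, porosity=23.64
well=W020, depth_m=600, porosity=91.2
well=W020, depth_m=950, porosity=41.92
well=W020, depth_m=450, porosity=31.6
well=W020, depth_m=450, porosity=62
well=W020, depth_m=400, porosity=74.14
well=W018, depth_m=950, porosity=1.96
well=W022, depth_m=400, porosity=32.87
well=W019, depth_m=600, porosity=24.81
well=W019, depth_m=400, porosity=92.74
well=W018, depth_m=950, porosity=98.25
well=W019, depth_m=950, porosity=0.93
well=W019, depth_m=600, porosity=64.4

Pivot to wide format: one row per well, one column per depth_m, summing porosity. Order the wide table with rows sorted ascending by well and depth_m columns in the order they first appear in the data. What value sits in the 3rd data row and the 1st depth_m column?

With rows sorted ascending by well, row 3 is well=W020. depth_m columns in first-appearance order: 950, 400, 600, 450; column 1 is 950.
Long rows with well=W020, depth_m=950: 19.55 + 41.92 = 61.47.

61.47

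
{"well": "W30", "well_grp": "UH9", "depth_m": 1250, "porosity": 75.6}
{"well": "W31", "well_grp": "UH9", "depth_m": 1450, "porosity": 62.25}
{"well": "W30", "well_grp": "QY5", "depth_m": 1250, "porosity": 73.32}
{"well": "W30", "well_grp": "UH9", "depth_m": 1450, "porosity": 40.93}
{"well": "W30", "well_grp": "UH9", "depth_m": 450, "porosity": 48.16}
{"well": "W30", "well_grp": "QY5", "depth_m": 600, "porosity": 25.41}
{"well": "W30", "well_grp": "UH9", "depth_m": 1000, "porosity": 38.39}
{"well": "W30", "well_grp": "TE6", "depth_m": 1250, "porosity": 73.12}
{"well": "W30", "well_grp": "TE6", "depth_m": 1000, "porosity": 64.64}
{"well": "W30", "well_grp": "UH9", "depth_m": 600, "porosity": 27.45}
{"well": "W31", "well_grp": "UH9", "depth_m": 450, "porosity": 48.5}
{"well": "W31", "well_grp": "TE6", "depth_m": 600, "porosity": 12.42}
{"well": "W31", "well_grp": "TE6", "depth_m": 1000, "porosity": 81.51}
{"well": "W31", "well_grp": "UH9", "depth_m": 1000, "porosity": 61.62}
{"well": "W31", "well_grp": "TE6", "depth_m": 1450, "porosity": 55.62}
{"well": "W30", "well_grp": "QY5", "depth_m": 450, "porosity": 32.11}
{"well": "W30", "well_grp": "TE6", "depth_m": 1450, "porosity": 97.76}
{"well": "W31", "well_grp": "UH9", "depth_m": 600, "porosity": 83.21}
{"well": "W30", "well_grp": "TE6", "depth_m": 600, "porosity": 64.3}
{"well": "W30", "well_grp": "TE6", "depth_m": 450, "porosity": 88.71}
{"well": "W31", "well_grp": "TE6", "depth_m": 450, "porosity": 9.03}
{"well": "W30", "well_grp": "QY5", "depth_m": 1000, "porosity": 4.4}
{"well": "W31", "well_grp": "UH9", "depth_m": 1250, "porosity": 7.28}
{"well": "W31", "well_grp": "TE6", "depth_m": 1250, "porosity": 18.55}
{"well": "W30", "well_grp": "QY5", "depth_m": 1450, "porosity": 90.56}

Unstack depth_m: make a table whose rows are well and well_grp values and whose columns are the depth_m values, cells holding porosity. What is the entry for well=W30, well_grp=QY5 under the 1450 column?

90.56

Wide layout: rows indexed by well and well_grp, columns are the 5 distinct depth_m values (1250, 1450, 450, 600, 1000).
Cell (well=W30, well_grp=QY5, depth_m=1450) draws from the long row where well=W30, well_grp=QY5 and depth_m=1450, which has porosity=90.56.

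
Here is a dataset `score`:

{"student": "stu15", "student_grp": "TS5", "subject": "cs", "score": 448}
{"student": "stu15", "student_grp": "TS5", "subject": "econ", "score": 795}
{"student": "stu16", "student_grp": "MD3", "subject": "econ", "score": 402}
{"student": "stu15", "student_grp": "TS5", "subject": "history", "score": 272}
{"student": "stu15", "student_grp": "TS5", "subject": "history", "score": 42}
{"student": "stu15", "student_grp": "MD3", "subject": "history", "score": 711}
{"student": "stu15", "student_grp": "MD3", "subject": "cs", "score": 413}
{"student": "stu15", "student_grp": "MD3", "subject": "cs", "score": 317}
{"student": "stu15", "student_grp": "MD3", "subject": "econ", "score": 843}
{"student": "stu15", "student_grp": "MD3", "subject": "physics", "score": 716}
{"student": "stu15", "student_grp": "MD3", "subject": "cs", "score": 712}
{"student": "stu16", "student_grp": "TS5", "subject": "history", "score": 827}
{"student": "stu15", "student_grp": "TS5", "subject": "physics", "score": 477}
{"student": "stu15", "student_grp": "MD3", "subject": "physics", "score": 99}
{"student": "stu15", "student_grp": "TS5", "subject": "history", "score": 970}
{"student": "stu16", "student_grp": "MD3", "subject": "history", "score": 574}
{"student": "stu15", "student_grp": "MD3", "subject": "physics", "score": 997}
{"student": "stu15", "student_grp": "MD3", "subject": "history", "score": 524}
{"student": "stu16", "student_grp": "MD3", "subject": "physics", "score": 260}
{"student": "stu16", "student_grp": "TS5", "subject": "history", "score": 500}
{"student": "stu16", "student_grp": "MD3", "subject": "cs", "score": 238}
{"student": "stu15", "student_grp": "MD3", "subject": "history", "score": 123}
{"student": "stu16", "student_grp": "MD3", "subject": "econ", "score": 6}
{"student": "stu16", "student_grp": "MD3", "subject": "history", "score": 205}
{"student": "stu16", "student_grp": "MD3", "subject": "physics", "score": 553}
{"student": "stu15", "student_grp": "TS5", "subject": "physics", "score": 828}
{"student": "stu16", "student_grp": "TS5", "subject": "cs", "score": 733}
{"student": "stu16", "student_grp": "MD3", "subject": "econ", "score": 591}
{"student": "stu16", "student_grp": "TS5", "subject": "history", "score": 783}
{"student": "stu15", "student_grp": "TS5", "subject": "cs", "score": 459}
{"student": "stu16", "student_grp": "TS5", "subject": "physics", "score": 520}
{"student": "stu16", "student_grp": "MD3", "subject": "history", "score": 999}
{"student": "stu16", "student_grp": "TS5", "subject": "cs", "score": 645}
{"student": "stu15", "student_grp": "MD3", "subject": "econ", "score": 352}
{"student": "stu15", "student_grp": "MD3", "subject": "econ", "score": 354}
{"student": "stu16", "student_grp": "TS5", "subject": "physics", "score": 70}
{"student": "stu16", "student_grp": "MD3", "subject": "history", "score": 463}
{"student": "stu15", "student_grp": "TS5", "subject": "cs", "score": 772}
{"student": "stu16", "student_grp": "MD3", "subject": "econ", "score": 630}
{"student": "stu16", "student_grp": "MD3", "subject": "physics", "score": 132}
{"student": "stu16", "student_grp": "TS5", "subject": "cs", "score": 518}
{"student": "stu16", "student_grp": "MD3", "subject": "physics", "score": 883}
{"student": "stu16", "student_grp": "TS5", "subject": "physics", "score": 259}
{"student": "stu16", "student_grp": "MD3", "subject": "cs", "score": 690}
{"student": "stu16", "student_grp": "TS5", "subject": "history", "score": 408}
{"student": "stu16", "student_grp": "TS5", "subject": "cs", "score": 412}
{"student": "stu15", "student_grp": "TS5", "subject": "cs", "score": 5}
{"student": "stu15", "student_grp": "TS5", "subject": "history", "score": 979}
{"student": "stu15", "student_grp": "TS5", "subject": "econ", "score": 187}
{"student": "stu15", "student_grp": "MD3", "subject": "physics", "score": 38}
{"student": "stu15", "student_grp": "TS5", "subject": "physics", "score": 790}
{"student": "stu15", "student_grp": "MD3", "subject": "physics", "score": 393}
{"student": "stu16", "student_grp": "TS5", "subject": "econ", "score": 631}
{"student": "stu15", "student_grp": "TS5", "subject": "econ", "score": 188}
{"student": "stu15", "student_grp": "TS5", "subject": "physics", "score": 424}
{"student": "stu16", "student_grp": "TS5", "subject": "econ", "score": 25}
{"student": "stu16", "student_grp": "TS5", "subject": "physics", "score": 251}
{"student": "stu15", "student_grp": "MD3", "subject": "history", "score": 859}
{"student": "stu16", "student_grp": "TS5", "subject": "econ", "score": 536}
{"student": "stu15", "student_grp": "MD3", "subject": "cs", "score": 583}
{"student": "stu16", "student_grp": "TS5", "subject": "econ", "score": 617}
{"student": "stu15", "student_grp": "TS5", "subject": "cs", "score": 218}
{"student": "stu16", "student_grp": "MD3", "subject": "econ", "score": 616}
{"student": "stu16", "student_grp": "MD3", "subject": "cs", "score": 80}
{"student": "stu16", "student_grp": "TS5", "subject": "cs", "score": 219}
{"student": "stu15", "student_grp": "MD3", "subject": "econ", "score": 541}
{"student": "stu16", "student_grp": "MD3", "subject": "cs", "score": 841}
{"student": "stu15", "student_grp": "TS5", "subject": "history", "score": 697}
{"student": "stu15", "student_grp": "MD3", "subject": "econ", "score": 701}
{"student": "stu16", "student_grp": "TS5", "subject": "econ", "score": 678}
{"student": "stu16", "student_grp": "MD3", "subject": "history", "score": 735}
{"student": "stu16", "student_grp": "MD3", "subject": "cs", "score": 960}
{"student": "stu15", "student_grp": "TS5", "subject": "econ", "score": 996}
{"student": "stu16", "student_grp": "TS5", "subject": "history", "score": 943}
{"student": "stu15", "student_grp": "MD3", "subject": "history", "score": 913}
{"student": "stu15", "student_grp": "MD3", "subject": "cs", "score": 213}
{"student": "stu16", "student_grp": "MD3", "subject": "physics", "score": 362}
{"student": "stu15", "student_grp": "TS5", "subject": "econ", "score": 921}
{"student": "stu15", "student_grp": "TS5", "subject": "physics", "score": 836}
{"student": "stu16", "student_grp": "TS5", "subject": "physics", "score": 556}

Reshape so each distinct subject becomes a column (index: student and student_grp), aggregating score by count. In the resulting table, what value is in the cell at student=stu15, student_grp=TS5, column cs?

5

Rows with student=stu15, student_grp=TS5 and subject=cs: score values are 448, 459, 772, 5, 218.
5 rows match — count = 5.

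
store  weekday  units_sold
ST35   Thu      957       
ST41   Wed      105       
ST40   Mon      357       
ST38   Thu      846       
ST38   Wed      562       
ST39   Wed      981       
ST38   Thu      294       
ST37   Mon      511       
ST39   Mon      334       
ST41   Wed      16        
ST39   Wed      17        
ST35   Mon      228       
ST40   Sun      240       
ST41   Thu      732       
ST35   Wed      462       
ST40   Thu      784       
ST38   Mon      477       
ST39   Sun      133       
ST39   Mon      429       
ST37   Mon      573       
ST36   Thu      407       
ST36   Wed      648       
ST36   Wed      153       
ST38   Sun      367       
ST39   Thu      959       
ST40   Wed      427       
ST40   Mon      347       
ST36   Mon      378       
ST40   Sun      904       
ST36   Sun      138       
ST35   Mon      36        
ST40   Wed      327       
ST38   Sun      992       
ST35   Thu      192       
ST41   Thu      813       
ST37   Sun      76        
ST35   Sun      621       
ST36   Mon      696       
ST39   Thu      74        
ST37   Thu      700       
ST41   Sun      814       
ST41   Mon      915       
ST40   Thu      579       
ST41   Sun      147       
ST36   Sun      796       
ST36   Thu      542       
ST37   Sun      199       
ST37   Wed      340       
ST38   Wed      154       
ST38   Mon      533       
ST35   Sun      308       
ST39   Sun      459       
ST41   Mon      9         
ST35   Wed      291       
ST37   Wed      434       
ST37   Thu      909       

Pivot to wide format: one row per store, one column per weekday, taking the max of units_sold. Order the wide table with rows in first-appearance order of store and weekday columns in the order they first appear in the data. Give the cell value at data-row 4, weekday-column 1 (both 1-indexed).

846

With rows in first-appearance order of store, row 4 is store=ST38. weekday columns in first-appearance order: Thu, Wed, Mon, Sun; column 1 is Thu.
Long rows with store=ST38, weekday=Thu: max(846, 294) = 846.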